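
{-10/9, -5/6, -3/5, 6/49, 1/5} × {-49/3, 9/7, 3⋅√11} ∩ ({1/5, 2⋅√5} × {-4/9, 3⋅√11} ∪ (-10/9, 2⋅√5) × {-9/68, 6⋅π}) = {1/5} × {3⋅√11}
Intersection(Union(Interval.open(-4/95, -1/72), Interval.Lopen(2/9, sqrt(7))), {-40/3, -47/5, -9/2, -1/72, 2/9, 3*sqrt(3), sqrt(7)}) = {sqrt(7)}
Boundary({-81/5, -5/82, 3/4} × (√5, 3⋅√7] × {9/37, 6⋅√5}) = {-81/5, -5/82, 3/4} × [√5, 3⋅√7] × {9/37, 6⋅√5}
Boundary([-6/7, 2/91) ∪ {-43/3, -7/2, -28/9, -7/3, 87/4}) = {-43/3, -7/2, -28/9, -7/3, -6/7, 2/91, 87/4}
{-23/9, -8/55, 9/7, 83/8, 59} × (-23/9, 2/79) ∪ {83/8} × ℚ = ({83/8} × ℚ) ∪ ({-23/9, -8/55, 9/7, 83/8, 59} × (-23/9, 2/79))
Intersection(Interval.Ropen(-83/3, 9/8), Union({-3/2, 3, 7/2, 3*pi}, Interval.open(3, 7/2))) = {-3/2}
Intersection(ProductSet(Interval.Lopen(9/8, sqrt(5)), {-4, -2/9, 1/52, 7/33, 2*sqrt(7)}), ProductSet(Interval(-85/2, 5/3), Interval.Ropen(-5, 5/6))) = ProductSet(Interval.Lopen(9/8, 5/3), {-4, -2/9, 1/52, 7/33})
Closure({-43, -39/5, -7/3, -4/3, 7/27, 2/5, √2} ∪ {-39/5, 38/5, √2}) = {-43, -39/5, -7/3, -4/3, 7/27, 2/5, 38/5, √2}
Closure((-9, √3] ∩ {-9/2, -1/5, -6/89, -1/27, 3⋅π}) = {-9/2, -1/5, -6/89, -1/27}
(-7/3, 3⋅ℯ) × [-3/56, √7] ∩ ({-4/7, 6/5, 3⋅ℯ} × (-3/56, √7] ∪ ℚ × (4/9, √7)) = ({-4/7, 6/5} × (-3/56, √7]) ∪ ((ℚ ∩ (-7/3, 3⋅ℯ)) × (4/9, √7))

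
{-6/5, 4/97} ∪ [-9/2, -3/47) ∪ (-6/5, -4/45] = [-9/2, -3/47) ∪ {4/97}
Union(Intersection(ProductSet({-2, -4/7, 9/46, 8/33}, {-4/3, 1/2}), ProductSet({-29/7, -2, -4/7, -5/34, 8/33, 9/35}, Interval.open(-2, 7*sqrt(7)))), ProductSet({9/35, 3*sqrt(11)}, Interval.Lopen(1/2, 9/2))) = Union(ProductSet({9/35, 3*sqrt(11)}, Interval.Lopen(1/2, 9/2)), ProductSet({-2, -4/7, 8/33}, {-4/3, 1/2}))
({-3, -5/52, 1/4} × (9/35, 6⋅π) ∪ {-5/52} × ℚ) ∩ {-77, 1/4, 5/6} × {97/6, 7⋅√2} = {1/4} × {97/6, 7⋅√2}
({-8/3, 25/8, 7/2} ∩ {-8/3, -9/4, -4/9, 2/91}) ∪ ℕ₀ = {-8/3} ∪ ℕ₀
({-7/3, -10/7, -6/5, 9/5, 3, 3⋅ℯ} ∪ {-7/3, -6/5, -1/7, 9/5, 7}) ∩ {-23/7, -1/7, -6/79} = {-1/7}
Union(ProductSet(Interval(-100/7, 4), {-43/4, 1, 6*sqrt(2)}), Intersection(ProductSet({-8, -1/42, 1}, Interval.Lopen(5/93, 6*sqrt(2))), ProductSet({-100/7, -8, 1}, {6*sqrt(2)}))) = ProductSet(Interval(-100/7, 4), {-43/4, 1, 6*sqrt(2)})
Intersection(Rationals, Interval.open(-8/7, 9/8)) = Intersection(Interval.open(-8/7, 9/8), Rationals)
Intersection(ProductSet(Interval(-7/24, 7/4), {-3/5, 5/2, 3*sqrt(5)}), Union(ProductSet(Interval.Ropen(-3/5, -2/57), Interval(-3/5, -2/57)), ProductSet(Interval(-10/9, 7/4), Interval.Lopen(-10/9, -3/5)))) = ProductSet(Interval(-7/24, 7/4), {-3/5})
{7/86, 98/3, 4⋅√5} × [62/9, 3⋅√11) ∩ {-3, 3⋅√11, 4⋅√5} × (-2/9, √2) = ∅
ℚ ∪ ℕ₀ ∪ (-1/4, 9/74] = ℚ ∪ [-1/4, 9/74]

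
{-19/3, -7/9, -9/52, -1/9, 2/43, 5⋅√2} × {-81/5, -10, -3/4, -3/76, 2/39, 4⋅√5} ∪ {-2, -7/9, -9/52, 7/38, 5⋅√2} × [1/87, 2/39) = ({-2, -7/9, -9/52, 7/38, 5⋅√2} × [1/87, 2/39)) ∪ ({-19/3, -7/9, -9/52, -1/9, 2/43, 5⋅√2} × {-81/5, -10, -3/4, -3/76, 2/39, 4⋅√5})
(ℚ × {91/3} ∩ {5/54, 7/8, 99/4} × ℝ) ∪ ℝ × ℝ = ℝ × ℝ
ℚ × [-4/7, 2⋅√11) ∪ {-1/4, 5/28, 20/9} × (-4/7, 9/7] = ℚ × [-4/7, 2⋅√11)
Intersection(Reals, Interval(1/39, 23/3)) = Interval(1/39, 23/3)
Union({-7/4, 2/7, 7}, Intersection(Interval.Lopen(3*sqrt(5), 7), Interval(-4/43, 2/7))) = {-7/4, 2/7, 7}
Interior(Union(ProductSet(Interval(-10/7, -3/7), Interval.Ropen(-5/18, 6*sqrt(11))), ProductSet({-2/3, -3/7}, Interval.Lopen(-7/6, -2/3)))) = ProductSet(Interval.open(-10/7, -3/7), Interval.open(-5/18, 6*sqrt(11)))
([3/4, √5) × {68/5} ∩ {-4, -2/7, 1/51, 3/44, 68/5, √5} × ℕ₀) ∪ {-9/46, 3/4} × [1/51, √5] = {-9/46, 3/4} × [1/51, √5]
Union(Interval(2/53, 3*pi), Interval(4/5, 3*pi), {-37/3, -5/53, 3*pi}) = Union({-37/3, -5/53}, Interval(2/53, 3*pi))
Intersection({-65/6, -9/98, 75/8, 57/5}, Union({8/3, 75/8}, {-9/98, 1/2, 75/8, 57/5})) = {-9/98, 75/8, 57/5}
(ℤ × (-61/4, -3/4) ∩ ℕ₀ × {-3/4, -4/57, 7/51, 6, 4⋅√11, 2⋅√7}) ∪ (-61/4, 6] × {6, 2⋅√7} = (-61/4, 6] × {6, 2⋅√7}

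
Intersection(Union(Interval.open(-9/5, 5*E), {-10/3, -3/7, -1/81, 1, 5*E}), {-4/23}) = {-4/23}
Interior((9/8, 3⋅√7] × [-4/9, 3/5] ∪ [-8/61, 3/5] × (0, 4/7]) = ((-8/61, 3/5) × (0, 4/7)) ∪ ((9/8, 3⋅√7) × (-4/9, 3/5))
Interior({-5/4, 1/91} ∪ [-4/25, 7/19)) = (-4/25, 7/19)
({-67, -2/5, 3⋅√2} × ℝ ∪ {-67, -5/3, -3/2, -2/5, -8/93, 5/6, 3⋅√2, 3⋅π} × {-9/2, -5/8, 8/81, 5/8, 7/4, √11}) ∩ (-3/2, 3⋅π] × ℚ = ({-2/5, 3⋅√2} × ℚ) ∪ ({-2/5, -8/93, 5/6, 3⋅√2, 3⋅π} × {-9/2, -5/8, 8/81, 5/8, 7/4})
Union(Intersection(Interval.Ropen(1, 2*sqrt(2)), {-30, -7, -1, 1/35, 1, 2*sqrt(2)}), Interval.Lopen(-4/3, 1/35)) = Union({1}, Interval.Lopen(-4/3, 1/35))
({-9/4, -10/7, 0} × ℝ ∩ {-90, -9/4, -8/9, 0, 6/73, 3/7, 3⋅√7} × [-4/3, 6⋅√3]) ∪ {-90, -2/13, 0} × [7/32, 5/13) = ({-90, -2/13, 0} × [7/32, 5/13)) ∪ ({-9/4, 0} × [-4/3, 6⋅√3])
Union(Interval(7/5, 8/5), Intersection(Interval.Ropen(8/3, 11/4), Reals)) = Union(Interval(7/5, 8/5), Interval.Ropen(8/3, 11/4))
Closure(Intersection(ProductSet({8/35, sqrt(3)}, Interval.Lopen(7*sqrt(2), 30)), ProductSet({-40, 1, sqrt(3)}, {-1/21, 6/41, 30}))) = ProductSet({sqrt(3)}, {30})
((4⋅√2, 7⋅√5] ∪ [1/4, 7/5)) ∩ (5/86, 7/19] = [1/4, 7/19]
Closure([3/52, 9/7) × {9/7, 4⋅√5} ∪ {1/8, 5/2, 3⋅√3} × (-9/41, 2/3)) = ([3/52, 9/7] × {9/7, 4⋅√5}) ∪ ({1/8, 5/2, 3⋅√3} × [-9/41, 2/3])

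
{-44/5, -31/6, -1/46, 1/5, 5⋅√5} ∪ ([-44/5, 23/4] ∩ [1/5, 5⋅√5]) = {-44/5, -31/6, -1/46, 5⋅√5} ∪ [1/5, 23/4]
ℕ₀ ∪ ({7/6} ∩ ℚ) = ℕ₀ ∪ {7/6}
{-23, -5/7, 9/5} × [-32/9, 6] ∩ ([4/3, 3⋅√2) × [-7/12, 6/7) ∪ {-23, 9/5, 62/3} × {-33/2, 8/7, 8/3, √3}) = ({9/5} × [-7/12, 6/7)) ∪ ({-23, 9/5} × {8/7, 8/3, √3})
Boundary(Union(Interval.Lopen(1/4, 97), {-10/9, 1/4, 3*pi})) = {-10/9, 1/4, 97}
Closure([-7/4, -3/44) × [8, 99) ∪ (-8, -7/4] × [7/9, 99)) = ({-8, -7/4} × [7/9, 99]) ∪ ({-7/4, -3/44} × [8, 99]) ∪ ([-8, -7/4] × {7/9, 99}) ∪ ([-7/4, -3/44] × {8, 99}) ∪ ((-8, -7/4] × [7/9, 99)) ∪ ([-7/4, -3/44) × [8, 99))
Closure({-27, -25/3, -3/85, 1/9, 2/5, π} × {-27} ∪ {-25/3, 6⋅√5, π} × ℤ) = ({-25/3, 6⋅√5, π} × ℤ) ∪ ({-27, -25/3, -3/85, 1/9, 2/5, π} × {-27})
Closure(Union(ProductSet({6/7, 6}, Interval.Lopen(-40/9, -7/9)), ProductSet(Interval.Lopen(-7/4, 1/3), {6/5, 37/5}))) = Union(ProductSet({6/7, 6}, Interval(-40/9, -7/9)), ProductSet(Interval(-7/4, 1/3), {6/5, 37/5}))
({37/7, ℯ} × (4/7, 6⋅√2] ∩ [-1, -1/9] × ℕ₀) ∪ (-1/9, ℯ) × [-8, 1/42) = (-1/9, ℯ) × [-8, 1/42)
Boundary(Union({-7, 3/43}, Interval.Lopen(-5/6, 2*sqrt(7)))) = {-7, -5/6, 2*sqrt(7)}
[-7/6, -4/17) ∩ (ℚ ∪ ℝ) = [-7/6, -4/17)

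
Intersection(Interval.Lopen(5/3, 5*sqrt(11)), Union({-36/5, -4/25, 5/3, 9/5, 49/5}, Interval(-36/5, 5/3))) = {9/5, 49/5}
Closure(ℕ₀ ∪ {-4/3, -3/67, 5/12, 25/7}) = {-4/3, -3/67, 5/12, 25/7} ∪ ℕ₀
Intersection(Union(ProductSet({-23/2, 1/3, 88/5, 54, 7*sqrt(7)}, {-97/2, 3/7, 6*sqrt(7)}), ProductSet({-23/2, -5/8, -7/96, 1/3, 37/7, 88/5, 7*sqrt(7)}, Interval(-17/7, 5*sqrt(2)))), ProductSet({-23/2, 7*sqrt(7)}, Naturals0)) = ProductSet({-23/2, 7*sqrt(7)}, Range(0, 8, 1))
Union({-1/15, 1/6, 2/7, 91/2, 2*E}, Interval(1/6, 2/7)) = Union({-1/15, 91/2, 2*E}, Interval(1/6, 2/7))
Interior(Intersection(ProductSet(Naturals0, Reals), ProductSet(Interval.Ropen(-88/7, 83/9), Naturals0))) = EmptySet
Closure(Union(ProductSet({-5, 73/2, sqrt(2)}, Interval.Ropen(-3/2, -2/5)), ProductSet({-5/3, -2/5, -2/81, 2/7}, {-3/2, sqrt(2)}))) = Union(ProductSet({-5, 73/2, sqrt(2)}, Interval(-3/2, -2/5)), ProductSet({-5/3, -2/5, -2/81, 2/7}, {-3/2, sqrt(2)}))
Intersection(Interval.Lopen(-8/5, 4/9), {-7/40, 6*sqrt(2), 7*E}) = {-7/40}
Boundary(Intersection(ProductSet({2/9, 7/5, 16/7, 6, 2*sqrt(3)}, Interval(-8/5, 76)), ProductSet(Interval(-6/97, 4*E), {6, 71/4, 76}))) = ProductSet({2/9, 7/5, 16/7, 6, 2*sqrt(3)}, {6, 71/4, 76})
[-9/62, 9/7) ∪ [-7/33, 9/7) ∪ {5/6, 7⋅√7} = [-7/33, 9/7) ∪ {7⋅√7}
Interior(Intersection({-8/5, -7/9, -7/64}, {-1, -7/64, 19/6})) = EmptySet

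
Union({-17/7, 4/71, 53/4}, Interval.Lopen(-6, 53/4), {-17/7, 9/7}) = Interval.Lopen(-6, 53/4)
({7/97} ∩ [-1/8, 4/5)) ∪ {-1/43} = {-1/43, 7/97}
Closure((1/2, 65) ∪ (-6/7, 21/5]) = [-6/7, 65]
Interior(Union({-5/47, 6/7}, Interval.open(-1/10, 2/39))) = Interval.open(-1/10, 2/39)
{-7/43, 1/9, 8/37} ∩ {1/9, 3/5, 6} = {1/9}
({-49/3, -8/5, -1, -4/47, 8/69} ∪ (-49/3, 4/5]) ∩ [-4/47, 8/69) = [-4/47, 8/69)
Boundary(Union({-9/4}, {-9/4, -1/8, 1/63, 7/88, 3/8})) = {-9/4, -1/8, 1/63, 7/88, 3/8}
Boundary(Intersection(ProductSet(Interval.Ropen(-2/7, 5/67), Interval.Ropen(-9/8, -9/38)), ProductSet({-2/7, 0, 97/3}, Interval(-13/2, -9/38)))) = ProductSet({-2/7, 0}, Interval(-9/8, -9/38))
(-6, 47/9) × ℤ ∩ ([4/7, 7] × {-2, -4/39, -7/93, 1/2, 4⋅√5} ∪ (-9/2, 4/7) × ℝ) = ((-9/2, 4/7) × ℤ) ∪ ([4/7, 47/9) × {-2})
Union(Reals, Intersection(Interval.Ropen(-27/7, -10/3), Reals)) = Interval(-oo, oo)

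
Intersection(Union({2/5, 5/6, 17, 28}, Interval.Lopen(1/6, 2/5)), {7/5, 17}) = {17}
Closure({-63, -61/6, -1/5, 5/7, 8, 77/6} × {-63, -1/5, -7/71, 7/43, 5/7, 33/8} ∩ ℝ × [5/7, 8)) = {-63, -61/6, -1/5, 5/7, 8, 77/6} × {5/7, 33/8}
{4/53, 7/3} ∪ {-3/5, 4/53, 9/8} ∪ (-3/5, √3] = [-3/5, √3] ∪ {7/3}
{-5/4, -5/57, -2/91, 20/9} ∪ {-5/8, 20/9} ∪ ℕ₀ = {-5/4, -5/8, -5/57, -2/91, 20/9} ∪ ℕ₀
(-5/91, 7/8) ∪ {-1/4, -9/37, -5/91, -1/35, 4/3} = {-1/4, -9/37, 4/3} ∪ [-5/91, 7/8)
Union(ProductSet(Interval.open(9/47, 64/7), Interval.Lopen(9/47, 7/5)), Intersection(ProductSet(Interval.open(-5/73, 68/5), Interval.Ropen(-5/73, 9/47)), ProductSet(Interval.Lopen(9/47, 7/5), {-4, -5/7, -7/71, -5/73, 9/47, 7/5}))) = Union(ProductSet(Interval.Lopen(9/47, 7/5), {-5/73}), ProductSet(Interval.open(9/47, 64/7), Interval.Lopen(9/47, 7/5)))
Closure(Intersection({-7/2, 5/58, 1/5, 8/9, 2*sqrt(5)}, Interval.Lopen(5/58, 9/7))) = {1/5, 8/9}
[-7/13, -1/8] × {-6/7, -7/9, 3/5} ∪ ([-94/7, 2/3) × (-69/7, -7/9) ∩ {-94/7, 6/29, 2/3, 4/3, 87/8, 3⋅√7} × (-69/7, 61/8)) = ({-94/7, 6/29} × (-69/7, -7/9)) ∪ ([-7/13, -1/8] × {-6/7, -7/9, 3/5})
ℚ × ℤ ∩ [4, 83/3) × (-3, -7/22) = (ℚ ∩ [4, 83/3)) × {-2, -1}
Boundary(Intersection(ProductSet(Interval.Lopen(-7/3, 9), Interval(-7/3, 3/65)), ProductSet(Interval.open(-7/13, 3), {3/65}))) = ProductSet(Interval(-7/13, 3), {3/65})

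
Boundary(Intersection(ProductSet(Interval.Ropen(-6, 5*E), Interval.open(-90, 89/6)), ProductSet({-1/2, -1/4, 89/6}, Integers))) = ProductSet({-1/2, -1/4}, Range(-89, 15, 1))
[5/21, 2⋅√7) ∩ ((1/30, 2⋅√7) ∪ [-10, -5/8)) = [5/21, 2⋅√7)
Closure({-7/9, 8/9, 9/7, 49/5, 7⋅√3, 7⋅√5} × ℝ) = {-7/9, 8/9, 9/7, 49/5, 7⋅√3, 7⋅√5} × ℝ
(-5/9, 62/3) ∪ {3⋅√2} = (-5/9, 62/3)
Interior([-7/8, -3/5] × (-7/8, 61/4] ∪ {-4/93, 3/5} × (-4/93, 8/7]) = (-7/8, -3/5) × (-7/8, 61/4)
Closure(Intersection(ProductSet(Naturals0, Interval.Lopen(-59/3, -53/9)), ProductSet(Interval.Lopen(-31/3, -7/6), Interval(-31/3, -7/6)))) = EmptySet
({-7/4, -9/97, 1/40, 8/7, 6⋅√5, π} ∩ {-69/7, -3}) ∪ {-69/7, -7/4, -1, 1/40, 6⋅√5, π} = {-69/7, -7/4, -1, 1/40, 6⋅√5, π}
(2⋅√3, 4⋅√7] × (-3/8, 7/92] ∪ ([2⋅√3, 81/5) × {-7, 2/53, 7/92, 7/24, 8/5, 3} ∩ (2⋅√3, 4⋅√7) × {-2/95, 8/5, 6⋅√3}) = ((2⋅√3, 4⋅√7) × {8/5}) ∪ ((2⋅√3, 4⋅√7] × (-3/8, 7/92])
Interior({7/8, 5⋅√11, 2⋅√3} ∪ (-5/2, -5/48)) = (-5/2, -5/48)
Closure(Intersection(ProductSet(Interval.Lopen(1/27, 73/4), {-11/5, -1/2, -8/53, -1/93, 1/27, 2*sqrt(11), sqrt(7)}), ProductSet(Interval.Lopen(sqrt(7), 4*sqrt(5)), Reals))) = ProductSet(Interval(sqrt(7), 4*sqrt(5)), {-11/5, -1/2, -8/53, -1/93, 1/27, 2*sqrt(11), sqrt(7)})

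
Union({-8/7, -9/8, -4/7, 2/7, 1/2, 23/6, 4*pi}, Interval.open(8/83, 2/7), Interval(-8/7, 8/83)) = Union({1/2, 23/6, 4*pi}, Interval(-8/7, 2/7))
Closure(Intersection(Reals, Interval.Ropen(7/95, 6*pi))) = Interval(7/95, 6*pi)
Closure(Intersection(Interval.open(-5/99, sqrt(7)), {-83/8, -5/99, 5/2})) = {5/2}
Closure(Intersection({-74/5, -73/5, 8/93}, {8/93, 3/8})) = {8/93}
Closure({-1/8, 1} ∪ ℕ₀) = {-1/8} ∪ ℕ₀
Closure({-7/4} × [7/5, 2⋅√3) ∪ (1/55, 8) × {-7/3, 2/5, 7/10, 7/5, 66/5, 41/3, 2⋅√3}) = ({-7/4} × [7/5, 2⋅√3]) ∪ ([1/55, 8] × {-7/3, 2/5, 7/10, 7/5, 66/5, 41/3, 2⋅√3})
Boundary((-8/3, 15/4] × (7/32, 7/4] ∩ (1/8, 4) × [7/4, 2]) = [1/8, 15/4] × {7/4}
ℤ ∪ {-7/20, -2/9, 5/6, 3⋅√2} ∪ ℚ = ℚ ∪ {3⋅√2}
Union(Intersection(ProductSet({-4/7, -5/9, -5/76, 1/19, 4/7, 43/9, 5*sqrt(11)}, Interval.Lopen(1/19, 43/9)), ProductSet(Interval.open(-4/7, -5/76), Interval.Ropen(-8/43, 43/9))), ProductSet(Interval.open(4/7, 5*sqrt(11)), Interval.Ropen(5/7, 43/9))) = Union(ProductSet({-5/9}, Interval.open(1/19, 43/9)), ProductSet(Interval.open(4/7, 5*sqrt(11)), Interval.Ropen(5/7, 43/9)))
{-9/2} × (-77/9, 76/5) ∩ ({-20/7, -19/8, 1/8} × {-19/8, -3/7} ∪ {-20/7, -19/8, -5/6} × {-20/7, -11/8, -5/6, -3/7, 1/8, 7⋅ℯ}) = ∅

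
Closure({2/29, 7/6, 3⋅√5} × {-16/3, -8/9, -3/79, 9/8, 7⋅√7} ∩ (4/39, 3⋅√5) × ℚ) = {7/6} × {-16/3, -8/9, -3/79, 9/8}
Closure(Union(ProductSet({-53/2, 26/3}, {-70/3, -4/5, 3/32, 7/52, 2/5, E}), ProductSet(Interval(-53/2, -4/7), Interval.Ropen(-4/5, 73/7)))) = Union(ProductSet({-53/2, 26/3}, {-70/3, -4/5, 3/32, 7/52, 2/5, E}), ProductSet(Interval(-53/2, -4/7), Interval(-4/5, 73/7)))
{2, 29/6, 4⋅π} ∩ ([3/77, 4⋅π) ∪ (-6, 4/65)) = {2, 29/6}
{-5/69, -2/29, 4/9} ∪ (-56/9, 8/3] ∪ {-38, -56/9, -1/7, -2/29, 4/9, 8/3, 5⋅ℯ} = {-38, 5⋅ℯ} ∪ [-56/9, 8/3]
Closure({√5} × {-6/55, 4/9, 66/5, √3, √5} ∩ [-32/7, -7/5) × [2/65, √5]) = ∅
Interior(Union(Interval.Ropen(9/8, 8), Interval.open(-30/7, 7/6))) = Interval.open(-30/7, 8)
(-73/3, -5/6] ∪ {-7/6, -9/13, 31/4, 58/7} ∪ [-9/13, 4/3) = (-73/3, -5/6] ∪ [-9/13, 4/3) ∪ {31/4, 58/7}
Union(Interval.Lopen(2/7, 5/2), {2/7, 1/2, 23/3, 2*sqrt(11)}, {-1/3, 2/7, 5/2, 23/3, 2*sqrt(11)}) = Union({-1/3, 23/3, 2*sqrt(11)}, Interval(2/7, 5/2))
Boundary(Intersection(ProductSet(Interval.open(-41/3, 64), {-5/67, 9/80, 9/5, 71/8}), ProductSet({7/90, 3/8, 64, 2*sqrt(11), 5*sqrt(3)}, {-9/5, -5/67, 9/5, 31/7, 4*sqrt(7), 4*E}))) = ProductSet({7/90, 3/8, 2*sqrt(11), 5*sqrt(3)}, {-5/67, 9/5})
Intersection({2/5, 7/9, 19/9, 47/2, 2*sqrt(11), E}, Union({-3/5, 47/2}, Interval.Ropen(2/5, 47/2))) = {2/5, 7/9, 19/9, 47/2, 2*sqrt(11), E}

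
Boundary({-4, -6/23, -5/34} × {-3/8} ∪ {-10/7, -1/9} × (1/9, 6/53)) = ({-4, -6/23, -5/34} × {-3/8}) ∪ ({-10/7, -1/9} × [1/9, 6/53])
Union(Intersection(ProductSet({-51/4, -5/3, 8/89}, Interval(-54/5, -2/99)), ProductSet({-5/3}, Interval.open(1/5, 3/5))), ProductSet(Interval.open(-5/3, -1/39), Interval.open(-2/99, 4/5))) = ProductSet(Interval.open(-5/3, -1/39), Interval.open(-2/99, 4/5))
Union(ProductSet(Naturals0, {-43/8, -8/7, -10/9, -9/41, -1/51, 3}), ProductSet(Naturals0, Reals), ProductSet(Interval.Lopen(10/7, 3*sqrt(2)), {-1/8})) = Union(ProductSet(Interval.Lopen(10/7, 3*sqrt(2)), {-1/8}), ProductSet(Naturals0, Reals))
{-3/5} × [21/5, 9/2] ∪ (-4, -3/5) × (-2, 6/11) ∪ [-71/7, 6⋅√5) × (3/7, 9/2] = ((-4, -3/5) × (-2, 6/11)) ∪ ([-71/7, 6⋅√5) × (3/7, 9/2])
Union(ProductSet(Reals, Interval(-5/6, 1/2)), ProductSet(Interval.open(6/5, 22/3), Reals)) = Union(ProductSet(Interval.open(6/5, 22/3), Reals), ProductSet(Reals, Interval(-5/6, 1/2)))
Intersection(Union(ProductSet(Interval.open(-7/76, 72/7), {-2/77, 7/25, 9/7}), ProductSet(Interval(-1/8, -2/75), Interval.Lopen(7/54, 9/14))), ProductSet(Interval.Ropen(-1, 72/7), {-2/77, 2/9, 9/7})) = Union(ProductSet(Interval(-1/8, -2/75), {2/9}), ProductSet(Interval.open(-7/76, 72/7), {-2/77, 9/7}))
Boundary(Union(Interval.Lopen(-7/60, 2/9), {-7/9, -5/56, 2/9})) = {-7/9, -7/60, 2/9}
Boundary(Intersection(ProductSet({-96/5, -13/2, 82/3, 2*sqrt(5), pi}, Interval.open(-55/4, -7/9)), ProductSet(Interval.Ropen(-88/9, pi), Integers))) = ProductSet({-13/2}, Range(-13, 0, 1))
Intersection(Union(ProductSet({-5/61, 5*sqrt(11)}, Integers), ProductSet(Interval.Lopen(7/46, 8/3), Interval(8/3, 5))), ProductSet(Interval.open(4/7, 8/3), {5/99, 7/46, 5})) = ProductSet(Interval.open(4/7, 8/3), {5})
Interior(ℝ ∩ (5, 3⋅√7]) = (5, 3⋅√7)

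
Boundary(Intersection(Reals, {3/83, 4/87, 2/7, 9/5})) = {3/83, 4/87, 2/7, 9/5}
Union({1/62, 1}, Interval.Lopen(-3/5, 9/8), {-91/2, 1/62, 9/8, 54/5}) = Union({-91/2, 54/5}, Interval.Lopen(-3/5, 9/8))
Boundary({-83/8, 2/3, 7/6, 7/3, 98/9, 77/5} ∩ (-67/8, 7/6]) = {2/3, 7/6}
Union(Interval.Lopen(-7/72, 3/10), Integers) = Union(Integers, Interval.Lopen(-7/72, 3/10))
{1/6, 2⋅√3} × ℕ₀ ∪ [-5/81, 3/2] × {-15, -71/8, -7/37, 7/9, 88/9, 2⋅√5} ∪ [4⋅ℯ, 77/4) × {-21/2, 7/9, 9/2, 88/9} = ({1/6, 2⋅√3} × ℕ₀) ∪ ([4⋅ℯ, 77/4) × {-21/2, 7/9, 9/2, 88/9}) ∪ ([-5/81, 3/2] × {-15, -71/8, -7/37, 7/9, 88/9, 2⋅√5})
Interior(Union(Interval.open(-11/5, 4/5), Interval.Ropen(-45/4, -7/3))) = Union(Interval.open(-45/4, -7/3), Interval.open(-11/5, 4/5))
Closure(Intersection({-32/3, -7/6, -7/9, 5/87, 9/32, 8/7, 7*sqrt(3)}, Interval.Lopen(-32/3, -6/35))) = {-7/6, -7/9}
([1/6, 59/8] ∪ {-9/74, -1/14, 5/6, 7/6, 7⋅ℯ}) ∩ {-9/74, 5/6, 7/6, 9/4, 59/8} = {-9/74, 5/6, 7/6, 9/4, 59/8}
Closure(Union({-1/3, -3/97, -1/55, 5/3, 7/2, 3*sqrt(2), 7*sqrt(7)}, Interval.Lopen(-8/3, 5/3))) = Union({7/2, 3*sqrt(2), 7*sqrt(7)}, Interval(-8/3, 5/3))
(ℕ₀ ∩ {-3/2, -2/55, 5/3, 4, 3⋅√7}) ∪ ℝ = ℝ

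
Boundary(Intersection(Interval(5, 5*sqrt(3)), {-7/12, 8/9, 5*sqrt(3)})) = {5*sqrt(3)}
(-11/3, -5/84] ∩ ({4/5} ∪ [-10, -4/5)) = (-11/3, -4/5)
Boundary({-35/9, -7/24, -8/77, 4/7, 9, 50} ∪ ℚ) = ℝ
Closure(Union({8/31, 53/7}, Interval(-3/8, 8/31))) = Union({53/7}, Interval(-3/8, 8/31))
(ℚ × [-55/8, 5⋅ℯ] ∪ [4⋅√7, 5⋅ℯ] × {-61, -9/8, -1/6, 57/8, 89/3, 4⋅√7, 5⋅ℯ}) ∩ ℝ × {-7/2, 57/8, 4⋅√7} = (ℚ × {-7/2, 57/8, 4⋅√7}) ∪ ([4⋅√7, 5⋅ℯ] × {57/8, 4⋅√7})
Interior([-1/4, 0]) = (-1/4, 0)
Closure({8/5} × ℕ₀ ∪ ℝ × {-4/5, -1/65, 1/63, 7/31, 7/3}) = ({8/5} × ℕ₀) ∪ (ℝ × {-4/5, -1/65, 1/63, 7/31, 7/3})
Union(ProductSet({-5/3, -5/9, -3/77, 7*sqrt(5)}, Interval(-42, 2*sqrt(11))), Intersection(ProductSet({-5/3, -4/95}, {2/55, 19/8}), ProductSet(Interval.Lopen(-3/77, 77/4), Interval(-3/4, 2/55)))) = ProductSet({-5/3, -5/9, -3/77, 7*sqrt(5)}, Interval(-42, 2*sqrt(11)))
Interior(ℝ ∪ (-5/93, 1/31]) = (-∞, ∞)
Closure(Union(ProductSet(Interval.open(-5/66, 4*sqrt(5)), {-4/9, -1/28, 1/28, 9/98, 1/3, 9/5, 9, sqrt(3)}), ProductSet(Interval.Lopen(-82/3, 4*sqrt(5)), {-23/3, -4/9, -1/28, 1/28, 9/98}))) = Union(ProductSet(Interval(-82/3, 4*sqrt(5)), {-23/3, -4/9, -1/28, 1/28, 9/98}), ProductSet(Interval(-5/66, 4*sqrt(5)), {-4/9, -1/28, 1/28, 9/98, 1/3, 9/5, 9, sqrt(3)}))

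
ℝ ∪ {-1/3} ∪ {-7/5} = ℝ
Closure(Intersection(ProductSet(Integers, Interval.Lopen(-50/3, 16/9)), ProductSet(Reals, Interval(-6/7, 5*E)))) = ProductSet(Integers, Interval(-6/7, 16/9))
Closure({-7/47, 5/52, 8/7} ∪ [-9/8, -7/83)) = [-9/8, -7/83] ∪ {5/52, 8/7}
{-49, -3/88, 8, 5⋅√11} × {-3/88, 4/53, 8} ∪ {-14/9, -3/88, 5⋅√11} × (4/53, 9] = ({-14/9, -3/88, 5⋅√11} × (4/53, 9]) ∪ ({-49, -3/88, 8, 5⋅√11} × {-3/88, 4/53, 8})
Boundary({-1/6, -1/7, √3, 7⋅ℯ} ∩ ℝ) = {-1/6, -1/7, √3, 7⋅ℯ}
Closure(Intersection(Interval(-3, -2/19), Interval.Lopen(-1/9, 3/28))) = Interval(-1/9, -2/19)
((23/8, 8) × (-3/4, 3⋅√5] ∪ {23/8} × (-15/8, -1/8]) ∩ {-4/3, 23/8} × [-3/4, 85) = {23/8} × [-3/4, -1/8]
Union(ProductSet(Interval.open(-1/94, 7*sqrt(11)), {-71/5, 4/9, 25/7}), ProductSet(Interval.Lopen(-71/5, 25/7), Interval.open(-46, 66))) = Union(ProductSet(Interval.Lopen(-71/5, 25/7), Interval.open(-46, 66)), ProductSet(Interval.open(-1/94, 7*sqrt(11)), {-71/5, 4/9, 25/7}))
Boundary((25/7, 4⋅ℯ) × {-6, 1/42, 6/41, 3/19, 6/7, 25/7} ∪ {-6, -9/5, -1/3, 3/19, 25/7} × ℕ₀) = ({-6, -9/5, -1/3, 3/19, 25/7} × ℕ₀) ∪ ([25/7, 4⋅ℯ] × {-6, 1/42, 6/41, 3/19, 6/7, 25/7})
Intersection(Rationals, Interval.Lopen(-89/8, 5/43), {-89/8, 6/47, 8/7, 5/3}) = EmptySet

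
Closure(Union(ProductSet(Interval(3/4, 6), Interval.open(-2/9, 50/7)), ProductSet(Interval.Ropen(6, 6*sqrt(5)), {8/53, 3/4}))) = Union(ProductSet(Interval(3/4, 6), Interval(-2/9, 50/7)), ProductSet(Interval(6, 6*sqrt(5)), {8/53, 3/4}))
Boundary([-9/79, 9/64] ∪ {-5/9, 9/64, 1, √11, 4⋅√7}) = {-5/9, -9/79, 9/64, 1, √11, 4⋅√7}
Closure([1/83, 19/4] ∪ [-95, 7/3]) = [-95, 19/4]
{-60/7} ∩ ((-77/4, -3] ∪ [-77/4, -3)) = {-60/7}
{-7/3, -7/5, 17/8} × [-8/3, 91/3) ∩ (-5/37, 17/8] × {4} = {17/8} × {4}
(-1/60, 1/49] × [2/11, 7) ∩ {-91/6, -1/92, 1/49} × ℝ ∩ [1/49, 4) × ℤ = {1/49} × {1, 2, …, 6}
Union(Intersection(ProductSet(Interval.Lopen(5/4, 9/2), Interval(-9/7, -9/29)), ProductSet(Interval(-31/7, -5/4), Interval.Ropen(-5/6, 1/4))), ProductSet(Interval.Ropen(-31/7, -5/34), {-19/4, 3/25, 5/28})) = ProductSet(Interval.Ropen(-31/7, -5/34), {-19/4, 3/25, 5/28})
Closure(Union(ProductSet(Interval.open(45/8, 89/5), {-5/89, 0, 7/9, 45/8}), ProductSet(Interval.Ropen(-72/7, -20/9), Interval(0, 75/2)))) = Union(ProductSet(Interval(-72/7, -20/9), Interval(0, 75/2)), ProductSet(Interval(45/8, 89/5), {-5/89, 0, 7/9, 45/8}))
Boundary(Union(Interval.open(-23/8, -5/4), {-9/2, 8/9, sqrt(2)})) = {-9/2, -23/8, -5/4, 8/9, sqrt(2)}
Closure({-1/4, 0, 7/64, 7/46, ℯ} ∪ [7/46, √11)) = {-1/4, 0, 7/64} ∪ [7/46, √11]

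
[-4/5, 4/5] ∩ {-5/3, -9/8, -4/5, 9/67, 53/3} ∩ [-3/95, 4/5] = {9/67}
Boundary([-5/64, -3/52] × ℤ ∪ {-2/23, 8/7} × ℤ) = ({-2/23, 8/7} ∪ [-5/64, -3/52]) × ℤ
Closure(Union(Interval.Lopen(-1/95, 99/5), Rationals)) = Union(Interval(-oo, oo), Rationals)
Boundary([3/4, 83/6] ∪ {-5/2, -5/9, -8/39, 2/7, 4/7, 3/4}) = {-5/2, -5/9, -8/39, 2/7, 4/7, 3/4, 83/6}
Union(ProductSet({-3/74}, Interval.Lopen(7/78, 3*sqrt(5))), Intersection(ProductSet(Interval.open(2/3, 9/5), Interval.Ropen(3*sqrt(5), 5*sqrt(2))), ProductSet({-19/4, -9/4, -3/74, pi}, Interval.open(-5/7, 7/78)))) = ProductSet({-3/74}, Interval.Lopen(7/78, 3*sqrt(5)))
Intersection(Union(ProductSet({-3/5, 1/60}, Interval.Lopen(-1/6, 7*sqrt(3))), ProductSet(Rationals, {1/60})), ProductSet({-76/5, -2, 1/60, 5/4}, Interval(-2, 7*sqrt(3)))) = Union(ProductSet({1/60}, Interval.Lopen(-1/6, 7*sqrt(3))), ProductSet({-76/5, -2, 1/60, 5/4}, {1/60}))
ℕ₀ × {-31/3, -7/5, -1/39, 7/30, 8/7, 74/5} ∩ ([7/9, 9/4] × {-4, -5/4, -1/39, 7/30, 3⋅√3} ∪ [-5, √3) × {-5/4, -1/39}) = ({0, 1} × {-1/39}) ∪ ({1, 2} × {-1/39, 7/30})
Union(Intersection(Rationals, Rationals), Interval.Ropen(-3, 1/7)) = Union(Interval(-3, 1/7), Rationals)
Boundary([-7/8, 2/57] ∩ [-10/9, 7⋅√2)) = {-7/8, 2/57}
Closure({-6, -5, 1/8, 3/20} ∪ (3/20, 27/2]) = {-6, -5, 1/8} ∪ [3/20, 27/2]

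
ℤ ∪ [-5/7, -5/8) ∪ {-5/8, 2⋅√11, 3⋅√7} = ℤ ∪ [-5/7, -5/8] ∪ {2⋅√11, 3⋅√7}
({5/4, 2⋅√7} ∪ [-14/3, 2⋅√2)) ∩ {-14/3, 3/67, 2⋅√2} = {-14/3, 3/67}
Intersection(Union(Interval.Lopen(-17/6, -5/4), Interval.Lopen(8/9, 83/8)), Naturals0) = Range(1, 11, 1)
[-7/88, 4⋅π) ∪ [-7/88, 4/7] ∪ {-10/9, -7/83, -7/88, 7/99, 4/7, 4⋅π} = {-10/9, -7/83} ∪ [-7/88, 4⋅π]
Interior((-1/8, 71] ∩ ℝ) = (-1/8, 71)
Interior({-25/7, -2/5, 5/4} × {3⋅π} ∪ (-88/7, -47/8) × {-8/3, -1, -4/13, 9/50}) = ∅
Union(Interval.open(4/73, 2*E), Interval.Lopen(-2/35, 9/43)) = Interval.open(-2/35, 2*E)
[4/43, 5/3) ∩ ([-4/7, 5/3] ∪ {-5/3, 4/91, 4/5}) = [4/43, 5/3)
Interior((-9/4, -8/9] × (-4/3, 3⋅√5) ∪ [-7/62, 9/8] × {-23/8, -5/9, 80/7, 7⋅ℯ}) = (-9/4, -8/9) × (-4/3, 3⋅√5)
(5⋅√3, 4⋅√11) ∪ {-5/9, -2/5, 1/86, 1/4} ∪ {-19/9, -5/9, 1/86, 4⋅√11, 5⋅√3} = {-19/9, -5/9, -2/5, 1/86, 1/4} ∪ [5⋅√3, 4⋅√11]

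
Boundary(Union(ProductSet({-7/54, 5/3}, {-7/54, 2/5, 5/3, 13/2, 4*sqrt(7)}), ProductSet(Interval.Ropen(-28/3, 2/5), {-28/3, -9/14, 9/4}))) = Union(ProductSet({-7/54, 5/3}, {-7/54, 2/5, 5/3, 13/2, 4*sqrt(7)}), ProductSet(Interval(-28/3, 2/5), {-28/3, -9/14, 9/4}))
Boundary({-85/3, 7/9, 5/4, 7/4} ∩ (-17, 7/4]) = {7/9, 5/4, 7/4}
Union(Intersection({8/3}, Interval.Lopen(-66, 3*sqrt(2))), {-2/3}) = {-2/3, 8/3}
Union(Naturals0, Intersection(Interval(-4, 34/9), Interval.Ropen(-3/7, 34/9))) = Union(Interval.Ropen(-3/7, 34/9), Naturals0)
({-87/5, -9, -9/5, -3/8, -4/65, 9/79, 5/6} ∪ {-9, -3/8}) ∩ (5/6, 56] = ∅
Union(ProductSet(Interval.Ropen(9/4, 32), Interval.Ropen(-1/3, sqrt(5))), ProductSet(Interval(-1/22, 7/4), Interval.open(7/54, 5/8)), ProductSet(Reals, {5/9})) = Union(ProductSet(Interval(-1/22, 7/4), Interval.open(7/54, 5/8)), ProductSet(Interval.Ropen(9/4, 32), Interval.Ropen(-1/3, sqrt(5))), ProductSet(Reals, {5/9}))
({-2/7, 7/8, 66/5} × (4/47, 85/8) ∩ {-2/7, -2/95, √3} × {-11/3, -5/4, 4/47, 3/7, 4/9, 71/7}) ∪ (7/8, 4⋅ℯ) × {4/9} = ({-2/7} × {3/7, 4/9, 71/7}) ∪ ((7/8, 4⋅ℯ) × {4/9})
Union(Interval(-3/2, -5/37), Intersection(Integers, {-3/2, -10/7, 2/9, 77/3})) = Interval(-3/2, -5/37)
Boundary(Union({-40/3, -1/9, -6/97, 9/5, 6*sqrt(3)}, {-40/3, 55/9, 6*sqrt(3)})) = {-40/3, -1/9, -6/97, 9/5, 55/9, 6*sqrt(3)}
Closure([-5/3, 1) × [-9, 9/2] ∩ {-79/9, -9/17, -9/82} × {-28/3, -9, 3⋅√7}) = {-9/17, -9/82} × {-9}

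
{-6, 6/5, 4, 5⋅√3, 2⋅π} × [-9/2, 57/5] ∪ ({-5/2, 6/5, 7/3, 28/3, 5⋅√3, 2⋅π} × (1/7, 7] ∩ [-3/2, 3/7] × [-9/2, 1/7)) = {-6, 6/5, 4, 5⋅√3, 2⋅π} × [-9/2, 57/5]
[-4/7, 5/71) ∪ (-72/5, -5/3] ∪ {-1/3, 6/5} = (-72/5, -5/3] ∪ [-4/7, 5/71) ∪ {6/5}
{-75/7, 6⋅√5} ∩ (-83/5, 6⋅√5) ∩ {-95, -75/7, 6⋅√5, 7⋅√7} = {-75/7}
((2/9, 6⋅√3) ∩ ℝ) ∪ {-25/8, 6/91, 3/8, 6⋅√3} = {-25/8, 6/91} ∪ (2/9, 6⋅√3]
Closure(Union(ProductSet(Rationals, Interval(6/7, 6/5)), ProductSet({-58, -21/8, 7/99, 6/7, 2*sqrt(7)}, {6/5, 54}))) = Union(ProductSet({-58, -21/8, 7/99, 6/7, 2*sqrt(7)}, {6/5, 54}), ProductSet(Reals, Interval(6/7, 6/5)))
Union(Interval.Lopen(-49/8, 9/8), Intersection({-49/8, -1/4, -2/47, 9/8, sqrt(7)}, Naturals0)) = Interval.Lopen(-49/8, 9/8)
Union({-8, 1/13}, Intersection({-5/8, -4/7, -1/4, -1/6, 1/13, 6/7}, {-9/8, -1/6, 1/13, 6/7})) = {-8, -1/6, 1/13, 6/7}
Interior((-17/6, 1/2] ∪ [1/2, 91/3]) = (-17/6, 91/3)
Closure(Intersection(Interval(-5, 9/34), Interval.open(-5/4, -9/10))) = Interval(-5/4, -9/10)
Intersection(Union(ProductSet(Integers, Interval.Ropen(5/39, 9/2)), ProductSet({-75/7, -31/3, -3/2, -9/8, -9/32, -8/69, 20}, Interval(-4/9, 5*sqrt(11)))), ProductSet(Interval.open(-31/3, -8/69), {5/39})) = ProductSet(Union({-3/2, -9/8, -9/32}, Range(-10, 0, 1)), {5/39})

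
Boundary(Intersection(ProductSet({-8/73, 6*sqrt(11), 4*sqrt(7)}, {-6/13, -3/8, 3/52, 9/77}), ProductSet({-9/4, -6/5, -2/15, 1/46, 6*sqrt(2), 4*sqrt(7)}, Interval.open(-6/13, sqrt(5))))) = ProductSet({4*sqrt(7)}, {-3/8, 3/52, 9/77})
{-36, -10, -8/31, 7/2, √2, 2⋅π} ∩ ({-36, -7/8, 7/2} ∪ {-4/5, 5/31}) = {-36, 7/2}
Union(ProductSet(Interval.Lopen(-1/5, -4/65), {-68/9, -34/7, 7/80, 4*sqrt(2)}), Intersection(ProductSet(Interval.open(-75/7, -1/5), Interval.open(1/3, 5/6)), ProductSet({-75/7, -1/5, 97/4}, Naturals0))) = ProductSet(Interval.Lopen(-1/5, -4/65), {-68/9, -34/7, 7/80, 4*sqrt(2)})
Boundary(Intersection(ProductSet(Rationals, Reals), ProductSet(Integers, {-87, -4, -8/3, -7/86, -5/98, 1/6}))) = ProductSet(Integers, {-87, -4, -8/3, -7/86, -5/98, 1/6})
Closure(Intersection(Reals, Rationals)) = Reals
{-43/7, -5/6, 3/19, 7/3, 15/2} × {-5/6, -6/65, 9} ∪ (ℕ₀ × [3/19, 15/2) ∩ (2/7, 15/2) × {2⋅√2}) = ({-43/7, -5/6, 3/19, 7/3, 15/2} × {-5/6, -6/65, 9}) ∪ ({1, 2, …, 7} × {2⋅√2})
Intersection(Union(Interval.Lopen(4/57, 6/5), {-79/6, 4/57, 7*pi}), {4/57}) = {4/57}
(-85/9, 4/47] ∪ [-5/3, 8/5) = (-85/9, 8/5)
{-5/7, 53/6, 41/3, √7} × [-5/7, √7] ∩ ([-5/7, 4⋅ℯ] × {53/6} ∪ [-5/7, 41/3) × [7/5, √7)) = {-5/7, 53/6, √7} × [7/5, √7)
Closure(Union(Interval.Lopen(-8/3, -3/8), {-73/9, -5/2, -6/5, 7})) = Union({-73/9, 7}, Interval(-8/3, -3/8))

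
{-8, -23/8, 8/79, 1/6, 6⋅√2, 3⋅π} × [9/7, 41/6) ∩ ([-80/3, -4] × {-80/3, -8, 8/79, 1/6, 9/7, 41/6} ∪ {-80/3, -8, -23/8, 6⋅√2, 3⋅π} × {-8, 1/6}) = {-8} × {9/7}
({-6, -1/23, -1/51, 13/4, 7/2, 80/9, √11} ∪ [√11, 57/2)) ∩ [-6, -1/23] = {-6, -1/23}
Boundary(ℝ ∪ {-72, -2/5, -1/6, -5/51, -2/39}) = ∅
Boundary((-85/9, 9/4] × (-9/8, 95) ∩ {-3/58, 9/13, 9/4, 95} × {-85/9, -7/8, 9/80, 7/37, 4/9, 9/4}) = {-3/58, 9/13, 9/4} × {-7/8, 9/80, 7/37, 4/9, 9/4}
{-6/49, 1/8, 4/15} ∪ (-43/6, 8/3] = (-43/6, 8/3]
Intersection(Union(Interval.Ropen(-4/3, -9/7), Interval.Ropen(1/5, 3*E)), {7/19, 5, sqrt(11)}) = {7/19, 5, sqrt(11)}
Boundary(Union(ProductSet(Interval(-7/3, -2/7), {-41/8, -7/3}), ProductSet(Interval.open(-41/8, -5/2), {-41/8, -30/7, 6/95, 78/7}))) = Union(ProductSet(Interval(-41/8, -5/2), {-41/8, -30/7, 6/95, 78/7}), ProductSet(Interval(-7/3, -2/7), {-41/8, -7/3}))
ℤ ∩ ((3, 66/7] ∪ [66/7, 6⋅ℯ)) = {4, 5, …, 16}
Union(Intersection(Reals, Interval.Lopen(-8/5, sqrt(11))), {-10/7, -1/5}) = Interval.Lopen(-8/5, sqrt(11))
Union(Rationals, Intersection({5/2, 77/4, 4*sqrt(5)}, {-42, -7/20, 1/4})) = Rationals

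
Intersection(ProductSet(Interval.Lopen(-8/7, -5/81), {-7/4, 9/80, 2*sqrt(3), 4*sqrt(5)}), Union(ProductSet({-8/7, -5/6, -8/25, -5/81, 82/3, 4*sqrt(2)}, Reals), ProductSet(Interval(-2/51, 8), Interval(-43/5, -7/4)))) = ProductSet({-5/6, -8/25, -5/81}, {-7/4, 9/80, 2*sqrt(3), 4*sqrt(5)})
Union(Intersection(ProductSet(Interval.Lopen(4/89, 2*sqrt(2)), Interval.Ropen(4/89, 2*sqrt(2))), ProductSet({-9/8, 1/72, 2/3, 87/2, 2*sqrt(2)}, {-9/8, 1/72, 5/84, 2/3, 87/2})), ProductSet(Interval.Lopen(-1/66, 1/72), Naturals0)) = Union(ProductSet({2/3, 2*sqrt(2)}, {5/84, 2/3}), ProductSet(Interval.Lopen(-1/66, 1/72), Naturals0))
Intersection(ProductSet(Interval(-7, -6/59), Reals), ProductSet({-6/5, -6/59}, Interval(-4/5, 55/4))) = ProductSet({-6/5, -6/59}, Interval(-4/5, 55/4))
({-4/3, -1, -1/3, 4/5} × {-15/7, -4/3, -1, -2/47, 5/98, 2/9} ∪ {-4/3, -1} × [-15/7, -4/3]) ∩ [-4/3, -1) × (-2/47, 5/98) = ∅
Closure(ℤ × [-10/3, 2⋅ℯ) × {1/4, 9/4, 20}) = ℤ × [-10/3, 2⋅ℯ] × {1/4, 9/4, 20}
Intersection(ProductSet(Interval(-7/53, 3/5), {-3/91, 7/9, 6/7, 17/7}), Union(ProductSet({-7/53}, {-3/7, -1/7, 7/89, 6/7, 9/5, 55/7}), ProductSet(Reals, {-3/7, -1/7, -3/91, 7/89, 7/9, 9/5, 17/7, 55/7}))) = Union(ProductSet({-7/53}, {6/7}), ProductSet(Interval(-7/53, 3/5), {-3/91, 7/9, 17/7}))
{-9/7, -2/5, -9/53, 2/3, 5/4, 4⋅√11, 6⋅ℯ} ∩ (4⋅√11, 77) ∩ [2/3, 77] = {6⋅ℯ}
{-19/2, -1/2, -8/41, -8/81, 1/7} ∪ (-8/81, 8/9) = {-19/2, -1/2, -8/41} ∪ [-8/81, 8/9)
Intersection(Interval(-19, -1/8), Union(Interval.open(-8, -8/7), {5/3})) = Interval.open(-8, -8/7)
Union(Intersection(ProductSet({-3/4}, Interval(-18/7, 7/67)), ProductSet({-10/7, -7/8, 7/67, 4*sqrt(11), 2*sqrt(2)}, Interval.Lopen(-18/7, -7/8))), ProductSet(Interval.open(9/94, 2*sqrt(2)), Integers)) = ProductSet(Interval.open(9/94, 2*sqrt(2)), Integers)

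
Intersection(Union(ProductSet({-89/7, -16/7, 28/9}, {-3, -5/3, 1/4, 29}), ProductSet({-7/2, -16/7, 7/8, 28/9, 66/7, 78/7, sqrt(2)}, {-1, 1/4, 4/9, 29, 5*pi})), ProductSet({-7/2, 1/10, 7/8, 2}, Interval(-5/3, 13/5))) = ProductSet({-7/2, 7/8}, {-1, 1/4, 4/9})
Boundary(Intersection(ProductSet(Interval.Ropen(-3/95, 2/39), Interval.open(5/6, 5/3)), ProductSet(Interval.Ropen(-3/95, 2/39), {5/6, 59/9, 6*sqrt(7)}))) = EmptySet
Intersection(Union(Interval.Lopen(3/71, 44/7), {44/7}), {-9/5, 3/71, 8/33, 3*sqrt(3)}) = {8/33, 3*sqrt(3)}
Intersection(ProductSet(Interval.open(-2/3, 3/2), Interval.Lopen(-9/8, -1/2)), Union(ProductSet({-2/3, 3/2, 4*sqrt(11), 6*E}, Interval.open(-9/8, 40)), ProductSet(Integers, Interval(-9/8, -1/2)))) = ProductSet(Range(0, 2, 1), Interval.Lopen(-9/8, -1/2))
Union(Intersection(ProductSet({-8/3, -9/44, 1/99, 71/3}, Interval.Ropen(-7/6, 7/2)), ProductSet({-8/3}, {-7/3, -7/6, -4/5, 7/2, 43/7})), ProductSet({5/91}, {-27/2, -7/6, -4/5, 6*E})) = Union(ProductSet({-8/3}, {-7/6, -4/5}), ProductSet({5/91}, {-27/2, -7/6, -4/5, 6*E}))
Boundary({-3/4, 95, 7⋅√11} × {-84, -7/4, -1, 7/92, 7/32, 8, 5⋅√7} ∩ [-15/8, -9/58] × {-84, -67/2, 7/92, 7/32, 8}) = {-3/4} × {-84, 7/92, 7/32, 8}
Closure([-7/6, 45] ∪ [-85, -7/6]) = [-85, 45]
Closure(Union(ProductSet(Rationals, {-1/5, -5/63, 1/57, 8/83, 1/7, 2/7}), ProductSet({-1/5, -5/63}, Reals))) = Union(ProductSet({-1/5, -5/63}, Reals), ProductSet(Reals, {-1/5, -5/63, 1/57, 8/83, 1/7, 2/7}))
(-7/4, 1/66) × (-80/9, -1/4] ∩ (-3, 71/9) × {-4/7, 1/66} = (-7/4, 1/66) × {-4/7}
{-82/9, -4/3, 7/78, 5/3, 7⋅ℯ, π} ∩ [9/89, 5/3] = {5/3}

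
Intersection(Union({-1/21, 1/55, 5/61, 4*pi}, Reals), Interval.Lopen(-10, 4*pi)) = Interval.Lopen(-10, 4*pi)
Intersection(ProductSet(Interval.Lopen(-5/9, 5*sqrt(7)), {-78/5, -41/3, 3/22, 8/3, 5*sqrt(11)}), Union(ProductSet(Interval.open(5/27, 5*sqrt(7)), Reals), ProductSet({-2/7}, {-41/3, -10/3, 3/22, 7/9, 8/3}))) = Union(ProductSet({-2/7}, {-41/3, 3/22, 8/3}), ProductSet(Interval.open(5/27, 5*sqrt(7)), {-78/5, -41/3, 3/22, 8/3, 5*sqrt(11)}))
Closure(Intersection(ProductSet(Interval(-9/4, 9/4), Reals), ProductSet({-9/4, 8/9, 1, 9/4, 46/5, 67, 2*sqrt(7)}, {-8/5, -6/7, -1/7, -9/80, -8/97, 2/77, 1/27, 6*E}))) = ProductSet({-9/4, 8/9, 1, 9/4}, {-8/5, -6/7, -1/7, -9/80, -8/97, 2/77, 1/27, 6*E})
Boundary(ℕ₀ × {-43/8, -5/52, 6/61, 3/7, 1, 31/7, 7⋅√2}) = ℕ₀ × {-43/8, -5/52, 6/61, 3/7, 1, 31/7, 7⋅√2}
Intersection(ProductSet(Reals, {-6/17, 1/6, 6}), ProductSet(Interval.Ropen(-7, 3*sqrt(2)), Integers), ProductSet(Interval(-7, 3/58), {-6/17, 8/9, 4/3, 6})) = ProductSet(Interval(-7, 3/58), {6})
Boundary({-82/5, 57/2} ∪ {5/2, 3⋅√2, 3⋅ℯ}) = {-82/5, 5/2, 57/2, 3⋅√2, 3⋅ℯ}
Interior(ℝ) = ℝ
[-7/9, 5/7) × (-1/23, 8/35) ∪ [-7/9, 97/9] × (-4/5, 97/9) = [-7/9, 97/9] × (-4/5, 97/9)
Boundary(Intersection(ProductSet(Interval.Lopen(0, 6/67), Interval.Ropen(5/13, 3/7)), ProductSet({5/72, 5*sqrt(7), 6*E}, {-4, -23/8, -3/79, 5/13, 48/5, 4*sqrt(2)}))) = ProductSet({5/72}, {5/13})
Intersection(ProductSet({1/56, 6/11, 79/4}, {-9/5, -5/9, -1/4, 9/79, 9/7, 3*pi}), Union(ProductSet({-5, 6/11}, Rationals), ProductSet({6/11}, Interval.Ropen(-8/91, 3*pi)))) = ProductSet({6/11}, {-9/5, -5/9, -1/4, 9/79, 9/7})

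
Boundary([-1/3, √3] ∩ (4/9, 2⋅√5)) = {4/9, √3}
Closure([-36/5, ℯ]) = [-36/5, ℯ]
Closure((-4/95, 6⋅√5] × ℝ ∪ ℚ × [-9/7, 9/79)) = (ℚ × [-9/7, 9/79)) ∪ ([-4/95, 6⋅√5] × ℝ) ∪ (((-∞, -4/95] ∪ [6⋅√5, ∞)) × [-9/7, 9/79])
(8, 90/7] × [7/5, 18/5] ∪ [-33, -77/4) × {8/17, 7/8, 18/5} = ([-33, -77/4) × {8/17, 7/8, 18/5}) ∪ ((8, 90/7] × [7/5, 18/5])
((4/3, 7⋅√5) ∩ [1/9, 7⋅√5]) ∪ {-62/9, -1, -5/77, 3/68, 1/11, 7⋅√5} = {-62/9, -1, -5/77, 3/68, 1/11} ∪ (4/3, 7⋅√5]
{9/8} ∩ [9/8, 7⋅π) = {9/8}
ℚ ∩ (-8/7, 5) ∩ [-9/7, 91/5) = ℚ ∩ (-8/7, 5)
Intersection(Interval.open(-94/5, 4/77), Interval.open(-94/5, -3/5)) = Interval.open(-94/5, -3/5)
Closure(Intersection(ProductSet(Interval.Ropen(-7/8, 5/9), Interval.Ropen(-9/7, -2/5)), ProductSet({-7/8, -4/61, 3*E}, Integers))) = ProductSet({-7/8, -4/61}, Range(-1, 0, 1))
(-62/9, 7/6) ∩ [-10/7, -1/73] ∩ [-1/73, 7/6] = {-1/73}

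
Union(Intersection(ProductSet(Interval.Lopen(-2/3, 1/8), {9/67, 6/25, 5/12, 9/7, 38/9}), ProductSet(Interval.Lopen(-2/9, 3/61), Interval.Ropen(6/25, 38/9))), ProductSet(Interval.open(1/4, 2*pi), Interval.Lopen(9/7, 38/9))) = Union(ProductSet(Interval.Lopen(-2/9, 3/61), {6/25, 5/12, 9/7}), ProductSet(Interval.open(1/4, 2*pi), Interval.Lopen(9/7, 38/9)))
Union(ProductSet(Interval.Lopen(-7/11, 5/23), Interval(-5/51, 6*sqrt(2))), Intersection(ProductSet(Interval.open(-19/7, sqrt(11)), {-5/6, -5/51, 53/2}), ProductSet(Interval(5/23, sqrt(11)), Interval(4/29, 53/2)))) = Union(ProductSet(Interval.Lopen(-7/11, 5/23), Interval(-5/51, 6*sqrt(2))), ProductSet(Interval.Ropen(5/23, sqrt(11)), {53/2}))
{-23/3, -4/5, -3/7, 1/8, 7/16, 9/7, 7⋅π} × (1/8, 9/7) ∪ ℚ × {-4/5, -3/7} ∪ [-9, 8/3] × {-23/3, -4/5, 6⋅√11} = (ℚ × {-4/5, -3/7}) ∪ ([-9, 8/3] × {-23/3, -4/5, 6⋅√11}) ∪ ({-23/3, -4/5, -3/7, 1/8, 7/16, 9/7, 7⋅π} × (1/8, 9/7))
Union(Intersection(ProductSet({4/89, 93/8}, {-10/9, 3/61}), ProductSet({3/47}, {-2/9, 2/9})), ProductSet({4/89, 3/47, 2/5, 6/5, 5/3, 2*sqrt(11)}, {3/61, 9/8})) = ProductSet({4/89, 3/47, 2/5, 6/5, 5/3, 2*sqrt(11)}, {3/61, 9/8})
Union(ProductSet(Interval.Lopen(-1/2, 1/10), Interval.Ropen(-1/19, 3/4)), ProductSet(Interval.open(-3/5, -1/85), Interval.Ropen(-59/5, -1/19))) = Union(ProductSet(Interval.open(-3/5, -1/85), Interval.Ropen(-59/5, -1/19)), ProductSet(Interval.Lopen(-1/2, 1/10), Interval.Ropen(-1/19, 3/4)))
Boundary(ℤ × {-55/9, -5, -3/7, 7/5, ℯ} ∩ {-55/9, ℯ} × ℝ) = ∅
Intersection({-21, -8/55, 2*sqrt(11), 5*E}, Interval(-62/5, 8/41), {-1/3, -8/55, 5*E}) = {-8/55}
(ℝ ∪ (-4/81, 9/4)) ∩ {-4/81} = {-4/81}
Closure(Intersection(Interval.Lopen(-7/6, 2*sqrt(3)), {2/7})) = {2/7}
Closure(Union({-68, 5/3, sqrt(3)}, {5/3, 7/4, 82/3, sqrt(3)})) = {-68, 5/3, 7/4, 82/3, sqrt(3)}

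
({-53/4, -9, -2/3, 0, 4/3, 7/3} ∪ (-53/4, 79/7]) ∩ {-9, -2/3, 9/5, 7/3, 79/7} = {-9, -2/3, 9/5, 7/3, 79/7}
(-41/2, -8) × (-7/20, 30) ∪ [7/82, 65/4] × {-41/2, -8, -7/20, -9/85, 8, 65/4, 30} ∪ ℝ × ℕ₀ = (ℝ × ℕ₀) ∪ ((-41/2, -8) × (-7/20, 30)) ∪ ([7/82, 65/4] × {-41/2, -8, -7/20, -9/85, 8, 65/4, 30})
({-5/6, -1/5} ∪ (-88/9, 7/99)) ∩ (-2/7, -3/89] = (-2/7, -3/89]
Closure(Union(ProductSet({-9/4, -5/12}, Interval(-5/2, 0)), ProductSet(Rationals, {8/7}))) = Union(ProductSet({-9/4, -5/12}, Interval(-5/2, 0)), ProductSet(Reals, {8/7}))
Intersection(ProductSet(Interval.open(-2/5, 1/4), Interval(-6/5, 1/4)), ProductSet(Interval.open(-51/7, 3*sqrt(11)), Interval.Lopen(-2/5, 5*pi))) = ProductSet(Interval.open(-2/5, 1/4), Interval.Lopen(-2/5, 1/4))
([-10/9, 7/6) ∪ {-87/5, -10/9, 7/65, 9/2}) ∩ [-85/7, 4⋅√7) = [-10/9, 7/6) ∪ {9/2}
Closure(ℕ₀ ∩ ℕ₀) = ℕ₀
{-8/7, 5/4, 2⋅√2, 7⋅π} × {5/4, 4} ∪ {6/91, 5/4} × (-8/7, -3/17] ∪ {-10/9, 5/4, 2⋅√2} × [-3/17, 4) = ({6/91, 5/4} × (-8/7, -3/17]) ∪ ({-10/9, 5/4, 2⋅√2} × [-3/17, 4)) ∪ ({-8/7, 5/4, 2⋅√2, 7⋅π} × {5/4, 4})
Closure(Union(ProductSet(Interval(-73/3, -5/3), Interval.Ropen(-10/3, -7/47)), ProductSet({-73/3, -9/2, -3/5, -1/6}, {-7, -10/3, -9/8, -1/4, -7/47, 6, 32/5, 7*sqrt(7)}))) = Union(ProductSet({-73/3, -9/2, -3/5, -1/6}, {-7, -10/3, -9/8, -1/4, -7/47, 6, 32/5, 7*sqrt(7)}), ProductSet(Interval(-73/3, -5/3), Interval(-10/3, -7/47)))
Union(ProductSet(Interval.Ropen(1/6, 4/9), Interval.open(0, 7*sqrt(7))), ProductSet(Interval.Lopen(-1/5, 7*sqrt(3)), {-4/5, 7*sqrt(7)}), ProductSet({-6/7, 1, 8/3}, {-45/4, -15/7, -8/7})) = Union(ProductSet({-6/7, 1, 8/3}, {-45/4, -15/7, -8/7}), ProductSet(Interval.Lopen(-1/5, 7*sqrt(3)), {-4/5, 7*sqrt(7)}), ProductSet(Interval.Ropen(1/6, 4/9), Interval.open(0, 7*sqrt(7))))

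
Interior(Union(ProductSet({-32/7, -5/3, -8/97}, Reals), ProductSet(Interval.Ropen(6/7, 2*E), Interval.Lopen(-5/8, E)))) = ProductSet(Interval.open(6/7, 2*E), Interval.open(-5/8, E))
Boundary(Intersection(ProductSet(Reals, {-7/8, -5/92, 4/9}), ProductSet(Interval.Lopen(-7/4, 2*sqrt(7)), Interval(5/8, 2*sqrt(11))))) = EmptySet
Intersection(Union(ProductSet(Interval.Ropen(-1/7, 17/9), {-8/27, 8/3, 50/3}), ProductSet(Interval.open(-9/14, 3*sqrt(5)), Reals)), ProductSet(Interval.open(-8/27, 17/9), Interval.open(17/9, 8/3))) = ProductSet(Interval.open(-8/27, 17/9), Interval.open(17/9, 8/3))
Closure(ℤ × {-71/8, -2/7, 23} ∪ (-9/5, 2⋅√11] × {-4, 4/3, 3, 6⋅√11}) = (ℤ × {-71/8, -2/7, 23}) ∪ ([-9/5, 2⋅√11] × {-4, 4/3, 3, 6⋅√11})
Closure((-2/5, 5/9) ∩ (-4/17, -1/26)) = [-4/17, -1/26]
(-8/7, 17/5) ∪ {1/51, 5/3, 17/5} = (-8/7, 17/5]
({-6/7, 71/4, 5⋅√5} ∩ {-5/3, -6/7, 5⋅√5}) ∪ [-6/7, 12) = [-6/7, 12)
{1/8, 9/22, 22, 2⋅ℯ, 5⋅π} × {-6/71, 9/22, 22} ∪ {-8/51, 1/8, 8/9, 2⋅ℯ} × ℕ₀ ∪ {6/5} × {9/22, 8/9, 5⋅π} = ({6/5} × {9/22, 8/9, 5⋅π}) ∪ ({-8/51, 1/8, 8/9, 2⋅ℯ} × ℕ₀) ∪ ({1/8, 9/22, 22, 2⋅ℯ, 5⋅π} × {-6/71, 9/22, 22})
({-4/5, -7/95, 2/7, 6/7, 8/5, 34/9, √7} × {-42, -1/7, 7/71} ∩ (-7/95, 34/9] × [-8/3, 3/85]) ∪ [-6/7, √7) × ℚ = ([-6/7, √7) × ℚ) ∪ ({2/7, 6/7, 8/5, 34/9, √7} × {-1/7})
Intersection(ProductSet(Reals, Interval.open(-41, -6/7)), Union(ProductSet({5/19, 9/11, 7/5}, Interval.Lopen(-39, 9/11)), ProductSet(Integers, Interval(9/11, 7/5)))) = ProductSet({5/19, 9/11, 7/5}, Interval.open(-39, -6/7))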